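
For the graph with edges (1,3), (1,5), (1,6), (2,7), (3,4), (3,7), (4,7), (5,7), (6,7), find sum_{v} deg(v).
18 (handshake: sum of degrees = 2|E| = 2 x 9 = 18)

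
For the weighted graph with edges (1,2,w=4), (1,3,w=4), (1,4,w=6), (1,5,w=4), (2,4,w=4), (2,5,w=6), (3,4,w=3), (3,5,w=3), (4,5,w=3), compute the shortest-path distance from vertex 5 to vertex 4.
3 (path: 5 -> 4; weights 3 = 3)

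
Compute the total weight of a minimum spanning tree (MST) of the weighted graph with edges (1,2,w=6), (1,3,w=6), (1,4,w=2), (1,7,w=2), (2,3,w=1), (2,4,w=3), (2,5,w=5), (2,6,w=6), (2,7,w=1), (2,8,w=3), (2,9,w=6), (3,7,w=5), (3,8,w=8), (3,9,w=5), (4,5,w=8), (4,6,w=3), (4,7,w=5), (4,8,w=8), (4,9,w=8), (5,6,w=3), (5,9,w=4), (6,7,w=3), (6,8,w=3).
19 (MST edges: (1,4,w=2), (1,7,w=2), (2,3,w=1), (2,7,w=1), (2,8,w=3), (4,6,w=3), (5,6,w=3), (5,9,w=4); sum of weights 2 + 2 + 1 + 1 + 3 + 3 + 3 + 4 = 19)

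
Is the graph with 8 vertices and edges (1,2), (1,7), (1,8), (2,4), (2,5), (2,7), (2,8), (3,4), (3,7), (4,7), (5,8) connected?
No, it has 2 components: {1, 2, 3, 4, 5, 7, 8}, {6}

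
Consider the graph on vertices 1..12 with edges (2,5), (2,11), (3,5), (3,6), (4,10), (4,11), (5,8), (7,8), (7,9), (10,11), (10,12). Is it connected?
No, it has 2 components: {1}, {2, 3, 4, 5, 6, 7, 8, 9, 10, 11, 12}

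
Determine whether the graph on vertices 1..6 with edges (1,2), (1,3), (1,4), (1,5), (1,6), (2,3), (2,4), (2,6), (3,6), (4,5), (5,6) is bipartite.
No (odd cycle of length 3: 6 -> 1 -> 3 -> 6)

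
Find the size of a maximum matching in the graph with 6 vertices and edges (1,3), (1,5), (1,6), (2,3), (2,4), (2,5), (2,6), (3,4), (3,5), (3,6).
3 (matching: (1,6), (2,5), (3,4); upper bound floor(n/2) = floor(6/2) = 3)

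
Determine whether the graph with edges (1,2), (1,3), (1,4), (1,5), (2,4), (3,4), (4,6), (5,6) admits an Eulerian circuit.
Yes (the graph is connected and all 6 vertices have even degree)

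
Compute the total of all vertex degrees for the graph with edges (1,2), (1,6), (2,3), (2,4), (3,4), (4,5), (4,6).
14 (handshake: sum of degrees = 2|E| = 2 x 7 = 14)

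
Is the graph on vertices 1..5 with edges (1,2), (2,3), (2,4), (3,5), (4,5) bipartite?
Yes. Partition: {1, 3, 4}, {2, 5}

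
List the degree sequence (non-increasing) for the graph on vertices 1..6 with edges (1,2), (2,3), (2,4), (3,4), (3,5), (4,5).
[3, 3, 3, 2, 1, 0] (degrees: deg(1)=1, deg(2)=3, deg(3)=3, deg(4)=3, deg(5)=2, deg(6)=0)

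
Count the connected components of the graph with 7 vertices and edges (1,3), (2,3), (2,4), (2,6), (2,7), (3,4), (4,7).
2 (components: {1, 2, 3, 4, 6, 7}, {5})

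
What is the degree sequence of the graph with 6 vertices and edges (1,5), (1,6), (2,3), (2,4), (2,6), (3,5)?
[3, 2, 2, 2, 2, 1] (degrees: deg(1)=2, deg(2)=3, deg(3)=2, deg(4)=1, deg(5)=2, deg(6)=2)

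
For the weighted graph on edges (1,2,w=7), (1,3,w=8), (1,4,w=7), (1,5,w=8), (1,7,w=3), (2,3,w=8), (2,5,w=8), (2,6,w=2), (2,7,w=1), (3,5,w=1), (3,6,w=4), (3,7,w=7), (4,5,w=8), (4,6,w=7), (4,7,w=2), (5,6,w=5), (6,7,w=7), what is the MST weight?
13 (MST edges: (1,7,w=3), (2,6,w=2), (2,7,w=1), (3,5,w=1), (3,6,w=4), (4,7,w=2); sum of weights 3 + 2 + 1 + 1 + 4 + 2 = 13)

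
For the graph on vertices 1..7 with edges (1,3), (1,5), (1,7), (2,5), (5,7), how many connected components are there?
3 (components: {1, 2, 3, 5, 7}, {4}, {6})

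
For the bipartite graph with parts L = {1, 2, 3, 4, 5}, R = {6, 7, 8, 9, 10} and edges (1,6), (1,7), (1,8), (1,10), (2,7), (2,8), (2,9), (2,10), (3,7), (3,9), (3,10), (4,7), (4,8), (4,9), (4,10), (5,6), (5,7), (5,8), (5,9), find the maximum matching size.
5 (matching: (1,10), (2,9), (3,7), (4,8), (5,6); upper bound min(|L|,|R|) = min(5,5) = 5)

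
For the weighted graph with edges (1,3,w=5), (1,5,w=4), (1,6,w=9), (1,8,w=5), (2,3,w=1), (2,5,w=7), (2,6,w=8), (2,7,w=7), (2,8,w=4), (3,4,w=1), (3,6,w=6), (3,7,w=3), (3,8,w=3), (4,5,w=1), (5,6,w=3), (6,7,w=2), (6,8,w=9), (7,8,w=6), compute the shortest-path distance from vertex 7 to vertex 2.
4 (path: 7 -> 3 -> 2; weights 3 + 1 = 4)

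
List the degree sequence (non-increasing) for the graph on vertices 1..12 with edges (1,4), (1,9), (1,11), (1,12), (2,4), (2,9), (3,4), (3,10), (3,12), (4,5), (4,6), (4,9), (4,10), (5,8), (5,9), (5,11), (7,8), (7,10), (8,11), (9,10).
[7, 5, 4, 4, 4, 3, 3, 3, 2, 2, 2, 1] (degrees: deg(1)=4, deg(2)=2, deg(3)=3, deg(4)=7, deg(5)=4, deg(6)=1, deg(7)=2, deg(8)=3, deg(9)=5, deg(10)=4, deg(11)=3, deg(12)=2)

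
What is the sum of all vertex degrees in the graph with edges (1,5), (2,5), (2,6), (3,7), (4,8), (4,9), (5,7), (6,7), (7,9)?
18 (handshake: sum of degrees = 2|E| = 2 x 9 = 18)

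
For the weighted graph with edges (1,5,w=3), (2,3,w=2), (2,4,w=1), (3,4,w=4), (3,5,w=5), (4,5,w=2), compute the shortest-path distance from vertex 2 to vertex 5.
3 (path: 2 -> 4 -> 5; weights 1 + 2 = 3)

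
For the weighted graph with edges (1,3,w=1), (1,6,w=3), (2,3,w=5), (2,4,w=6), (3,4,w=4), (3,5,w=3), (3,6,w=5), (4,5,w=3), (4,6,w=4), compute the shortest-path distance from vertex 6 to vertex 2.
9 (path: 6 -> 1 -> 3 -> 2; weights 3 + 1 + 5 = 9)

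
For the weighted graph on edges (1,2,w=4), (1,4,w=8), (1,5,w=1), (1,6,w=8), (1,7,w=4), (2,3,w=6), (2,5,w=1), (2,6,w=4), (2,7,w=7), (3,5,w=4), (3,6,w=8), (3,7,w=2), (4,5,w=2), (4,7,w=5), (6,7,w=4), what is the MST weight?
14 (MST edges: (1,5,w=1), (1,7,w=4), (2,5,w=1), (2,6,w=4), (3,7,w=2), (4,5,w=2); sum of weights 1 + 4 + 1 + 4 + 2 + 2 = 14)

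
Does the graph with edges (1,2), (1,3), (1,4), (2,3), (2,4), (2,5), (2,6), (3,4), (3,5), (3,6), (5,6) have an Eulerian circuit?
No (6 vertices have odd degree: {1, 2, 3, 4, 5, 6}; Eulerian circuit requires 0)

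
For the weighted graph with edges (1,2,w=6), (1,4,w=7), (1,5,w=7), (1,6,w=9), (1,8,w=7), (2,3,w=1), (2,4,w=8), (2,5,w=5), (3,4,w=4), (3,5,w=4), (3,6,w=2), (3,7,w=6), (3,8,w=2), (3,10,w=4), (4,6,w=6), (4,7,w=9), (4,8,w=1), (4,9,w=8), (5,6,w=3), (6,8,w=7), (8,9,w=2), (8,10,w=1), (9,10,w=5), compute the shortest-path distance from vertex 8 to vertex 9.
2 (path: 8 -> 9; weights 2 = 2)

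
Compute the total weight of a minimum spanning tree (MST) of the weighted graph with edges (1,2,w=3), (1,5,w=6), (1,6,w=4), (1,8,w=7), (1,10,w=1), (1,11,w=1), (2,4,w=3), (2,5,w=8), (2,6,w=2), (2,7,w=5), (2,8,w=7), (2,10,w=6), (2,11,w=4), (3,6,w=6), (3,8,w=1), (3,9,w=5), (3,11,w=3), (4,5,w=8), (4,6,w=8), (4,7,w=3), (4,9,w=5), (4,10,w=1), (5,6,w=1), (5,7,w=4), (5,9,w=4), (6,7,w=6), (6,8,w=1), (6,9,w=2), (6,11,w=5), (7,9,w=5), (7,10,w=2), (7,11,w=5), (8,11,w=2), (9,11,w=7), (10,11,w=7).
14 (MST edges: (1,10,w=1), (1,11,w=1), (2,6,w=2), (3,8,w=1), (4,10,w=1), (5,6,w=1), (6,8,w=1), (6,9,w=2), (7,10,w=2), (8,11,w=2); sum of weights 1 + 1 + 2 + 1 + 1 + 1 + 1 + 2 + 2 + 2 = 14)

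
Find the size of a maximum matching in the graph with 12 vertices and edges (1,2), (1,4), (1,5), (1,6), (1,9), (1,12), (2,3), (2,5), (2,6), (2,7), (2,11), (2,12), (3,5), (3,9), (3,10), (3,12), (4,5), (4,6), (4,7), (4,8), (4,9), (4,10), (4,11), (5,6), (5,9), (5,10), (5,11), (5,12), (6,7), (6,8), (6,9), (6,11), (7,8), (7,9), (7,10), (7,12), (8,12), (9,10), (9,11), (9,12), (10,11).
6 (matching: (1,9), (2,5), (3,10), (4,11), (6,8), (7,12); upper bound floor(n/2) = floor(12/2) = 6)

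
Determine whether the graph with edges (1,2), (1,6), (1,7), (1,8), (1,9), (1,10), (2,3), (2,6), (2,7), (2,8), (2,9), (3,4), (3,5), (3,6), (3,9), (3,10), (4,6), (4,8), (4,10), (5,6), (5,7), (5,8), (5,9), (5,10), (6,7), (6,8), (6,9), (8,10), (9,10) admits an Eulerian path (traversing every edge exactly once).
Yes — and in fact it has an Eulerian circuit (the graph is connected and all 10 vertices have even degree)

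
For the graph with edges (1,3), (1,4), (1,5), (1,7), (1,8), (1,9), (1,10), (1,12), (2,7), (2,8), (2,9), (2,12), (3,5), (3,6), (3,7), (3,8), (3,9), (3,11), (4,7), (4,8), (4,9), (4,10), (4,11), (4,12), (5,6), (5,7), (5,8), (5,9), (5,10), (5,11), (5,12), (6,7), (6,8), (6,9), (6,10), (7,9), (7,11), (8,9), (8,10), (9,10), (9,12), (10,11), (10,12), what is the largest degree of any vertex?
10 (attained at vertex 9)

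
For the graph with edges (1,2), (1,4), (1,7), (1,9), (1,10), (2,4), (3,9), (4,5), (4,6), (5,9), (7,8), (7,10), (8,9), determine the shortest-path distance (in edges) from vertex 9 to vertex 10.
2 (path: 9 -> 1 -> 10, 2 edges)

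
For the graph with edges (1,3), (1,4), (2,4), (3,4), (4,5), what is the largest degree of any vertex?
4 (attained at vertex 4)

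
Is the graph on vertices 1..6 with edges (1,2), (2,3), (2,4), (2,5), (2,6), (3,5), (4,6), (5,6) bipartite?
No (odd cycle of length 3: 3 -> 2 -> 5 -> 3)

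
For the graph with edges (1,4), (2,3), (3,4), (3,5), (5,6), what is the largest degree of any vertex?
3 (attained at vertex 3)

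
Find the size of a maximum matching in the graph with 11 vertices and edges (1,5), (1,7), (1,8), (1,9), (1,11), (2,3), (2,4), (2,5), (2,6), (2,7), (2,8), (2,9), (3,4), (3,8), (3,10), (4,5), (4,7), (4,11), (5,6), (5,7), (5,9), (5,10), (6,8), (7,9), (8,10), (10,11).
5 (matching: (1,11), (2,9), (4,7), (5,10), (6,8); upper bound floor(n/2) = floor(11/2) = 5)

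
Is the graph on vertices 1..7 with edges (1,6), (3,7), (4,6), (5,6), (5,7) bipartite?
Yes. Partition: {1, 2, 3, 4, 5}, {6, 7}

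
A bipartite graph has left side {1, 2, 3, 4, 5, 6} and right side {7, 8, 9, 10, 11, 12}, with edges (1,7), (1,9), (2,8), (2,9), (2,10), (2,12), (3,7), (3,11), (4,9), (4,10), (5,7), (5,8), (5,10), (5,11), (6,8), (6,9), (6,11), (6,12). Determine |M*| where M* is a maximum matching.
6 (matching: (1,9), (2,12), (3,11), (4,10), (5,7), (6,8); upper bound min(|L|,|R|) = min(6,6) = 6)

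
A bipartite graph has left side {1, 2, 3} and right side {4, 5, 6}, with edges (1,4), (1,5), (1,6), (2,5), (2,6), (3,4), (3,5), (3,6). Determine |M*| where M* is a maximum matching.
3 (matching: (1,6), (2,5), (3,4); upper bound min(|L|,|R|) = min(3,3) = 3)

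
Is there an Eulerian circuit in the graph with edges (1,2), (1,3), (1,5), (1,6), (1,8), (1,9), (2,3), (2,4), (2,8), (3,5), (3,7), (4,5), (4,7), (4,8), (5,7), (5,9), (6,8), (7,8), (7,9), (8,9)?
No (2 vertices have odd degree: {5, 7}; Eulerian circuit requires 0)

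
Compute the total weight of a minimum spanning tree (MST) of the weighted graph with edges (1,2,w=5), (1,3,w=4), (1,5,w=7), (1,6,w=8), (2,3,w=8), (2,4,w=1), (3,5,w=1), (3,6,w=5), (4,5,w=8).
16 (MST edges: (1,2,w=5), (1,3,w=4), (2,4,w=1), (3,5,w=1), (3,6,w=5); sum of weights 5 + 4 + 1 + 1 + 5 = 16)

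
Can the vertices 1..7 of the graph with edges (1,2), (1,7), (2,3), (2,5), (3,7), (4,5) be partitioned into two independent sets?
Yes. Partition: {1, 3, 5, 6}, {2, 4, 7}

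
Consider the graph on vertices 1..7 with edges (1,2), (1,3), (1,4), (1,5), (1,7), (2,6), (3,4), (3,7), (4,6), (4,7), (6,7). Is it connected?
Yes (BFS from 1 visits [1, 2, 3, 4, 5, 7, 6] — all 7 vertices reached)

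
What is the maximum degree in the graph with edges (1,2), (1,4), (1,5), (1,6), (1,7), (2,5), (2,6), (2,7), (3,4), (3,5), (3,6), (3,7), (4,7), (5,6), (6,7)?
5 (attained at vertices 1, 6, 7)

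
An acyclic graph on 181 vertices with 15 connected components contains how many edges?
166 (Each of the 15 component trees on V_i vertices has V_i - 1 edges; summing gives V - C = 181 - 15 = 166)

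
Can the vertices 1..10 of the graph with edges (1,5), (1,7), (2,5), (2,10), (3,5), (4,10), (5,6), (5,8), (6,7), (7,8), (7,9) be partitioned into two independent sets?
Yes. Partition: {1, 2, 3, 4, 6, 8, 9}, {5, 7, 10}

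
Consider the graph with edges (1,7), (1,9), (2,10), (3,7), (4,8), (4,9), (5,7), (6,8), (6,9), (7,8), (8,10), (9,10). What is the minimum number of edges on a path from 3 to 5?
2 (path: 3 -> 7 -> 5, 2 edges)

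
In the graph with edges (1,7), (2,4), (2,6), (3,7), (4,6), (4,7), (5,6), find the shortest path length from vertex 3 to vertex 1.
2 (path: 3 -> 7 -> 1, 2 edges)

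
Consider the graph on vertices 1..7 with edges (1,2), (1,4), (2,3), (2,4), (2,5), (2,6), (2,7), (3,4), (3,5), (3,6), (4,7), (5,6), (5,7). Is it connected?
Yes (BFS from 1 visits [1, 2, 4, 3, 5, 6, 7] — all 7 vertices reached)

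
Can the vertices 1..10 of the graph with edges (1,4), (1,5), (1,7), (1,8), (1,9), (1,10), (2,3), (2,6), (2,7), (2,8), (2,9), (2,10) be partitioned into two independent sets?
Yes. Partition: {1, 2}, {3, 4, 5, 6, 7, 8, 9, 10}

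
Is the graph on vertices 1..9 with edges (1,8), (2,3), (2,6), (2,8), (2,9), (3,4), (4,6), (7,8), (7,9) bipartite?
Yes. Partition: {1, 2, 4, 5, 7}, {3, 6, 8, 9}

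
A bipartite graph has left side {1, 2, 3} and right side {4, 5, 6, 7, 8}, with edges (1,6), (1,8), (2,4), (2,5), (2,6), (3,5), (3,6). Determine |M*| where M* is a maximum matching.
3 (matching: (1,8), (2,6), (3,5); upper bound min(|L|,|R|) = min(3,5) = 3)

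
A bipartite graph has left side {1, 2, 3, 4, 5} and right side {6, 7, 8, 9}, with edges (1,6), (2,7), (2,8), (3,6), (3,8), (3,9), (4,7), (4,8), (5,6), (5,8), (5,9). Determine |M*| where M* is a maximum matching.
4 (matching: (1,6), (2,8), (3,9), (4,7); upper bound min(|L|,|R|) = min(5,4) = 4)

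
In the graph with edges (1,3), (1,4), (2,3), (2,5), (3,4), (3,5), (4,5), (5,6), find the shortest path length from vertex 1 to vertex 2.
2 (path: 1 -> 3 -> 2, 2 edges)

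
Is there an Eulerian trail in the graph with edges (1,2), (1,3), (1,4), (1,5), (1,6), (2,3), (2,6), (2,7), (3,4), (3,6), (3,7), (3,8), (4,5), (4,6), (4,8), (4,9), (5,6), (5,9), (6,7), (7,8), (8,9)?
Yes (the graph is connected and exactly 2 vertices have odd degree: {1, 9}; any Eulerian path must start and end at those)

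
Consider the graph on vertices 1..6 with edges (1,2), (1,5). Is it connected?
No, it has 4 components: {1, 2, 5}, {3}, {4}, {6}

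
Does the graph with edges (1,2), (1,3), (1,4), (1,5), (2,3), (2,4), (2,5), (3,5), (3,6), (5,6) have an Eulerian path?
Yes — and in fact it has an Eulerian circuit (the graph is connected and all 6 vertices have even degree)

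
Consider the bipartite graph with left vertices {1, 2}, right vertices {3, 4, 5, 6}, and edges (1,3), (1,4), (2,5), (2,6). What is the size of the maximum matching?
2 (matching: (1,4), (2,6); upper bound min(|L|,|R|) = min(2,4) = 2)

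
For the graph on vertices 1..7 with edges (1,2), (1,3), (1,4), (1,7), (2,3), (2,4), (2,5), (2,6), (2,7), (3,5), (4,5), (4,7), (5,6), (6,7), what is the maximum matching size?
3 (matching: (1,3), (4,5), (6,7); upper bound floor(n/2) = floor(7/2) = 3)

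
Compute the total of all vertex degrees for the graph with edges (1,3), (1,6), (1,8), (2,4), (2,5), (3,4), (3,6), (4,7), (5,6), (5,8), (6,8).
22 (handshake: sum of degrees = 2|E| = 2 x 11 = 22)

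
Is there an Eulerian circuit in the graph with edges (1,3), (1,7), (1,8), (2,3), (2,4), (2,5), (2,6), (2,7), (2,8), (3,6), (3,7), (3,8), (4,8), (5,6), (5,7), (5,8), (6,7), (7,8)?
No (2 vertices have odd degree: {1, 3}; Eulerian circuit requires 0)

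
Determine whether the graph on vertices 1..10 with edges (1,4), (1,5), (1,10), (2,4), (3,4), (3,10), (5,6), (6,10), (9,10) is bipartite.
Yes. Partition: {1, 2, 3, 6, 7, 8, 9}, {4, 5, 10}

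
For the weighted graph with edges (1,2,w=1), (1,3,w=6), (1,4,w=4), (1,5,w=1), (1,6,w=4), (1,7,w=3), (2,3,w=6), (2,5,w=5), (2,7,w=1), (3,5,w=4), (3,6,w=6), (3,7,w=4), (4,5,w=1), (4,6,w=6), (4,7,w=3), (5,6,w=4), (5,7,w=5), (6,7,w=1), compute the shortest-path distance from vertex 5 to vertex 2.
2 (path: 5 -> 1 -> 2; weights 1 + 1 = 2)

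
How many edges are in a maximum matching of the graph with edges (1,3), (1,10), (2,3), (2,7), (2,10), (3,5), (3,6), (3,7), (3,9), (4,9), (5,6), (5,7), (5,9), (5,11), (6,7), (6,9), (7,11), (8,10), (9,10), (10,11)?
5 (matching: (1,3), (2,7), (5,11), (6,9), (8,10); upper bound floor(n/2) = floor(11/2) = 5)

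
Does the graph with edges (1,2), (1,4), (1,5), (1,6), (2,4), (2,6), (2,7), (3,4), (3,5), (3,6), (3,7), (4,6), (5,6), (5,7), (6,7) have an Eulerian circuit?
Yes (the graph is connected and all 7 vertices have even degree)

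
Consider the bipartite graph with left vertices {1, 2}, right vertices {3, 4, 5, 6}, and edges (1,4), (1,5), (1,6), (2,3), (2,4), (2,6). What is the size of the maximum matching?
2 (matching: (1,5), (2,6); upper bound min(|L|,|R|) = min(2,4) = 2)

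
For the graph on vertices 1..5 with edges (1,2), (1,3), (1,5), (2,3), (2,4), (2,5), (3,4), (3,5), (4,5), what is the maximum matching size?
2 (matching: (2,4), (3,5); upper bound floor(n/2) = floor(5/2) = 2)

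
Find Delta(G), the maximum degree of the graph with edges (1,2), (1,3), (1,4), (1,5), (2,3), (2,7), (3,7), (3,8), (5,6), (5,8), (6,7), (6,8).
4 (attained at vertices 1, 3)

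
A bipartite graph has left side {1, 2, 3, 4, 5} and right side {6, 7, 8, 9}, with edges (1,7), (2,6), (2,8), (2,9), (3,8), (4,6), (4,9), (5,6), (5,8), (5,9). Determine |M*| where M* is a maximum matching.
4 (matching: (1,7), (2,9), (3,8), (4,6); upper bound min(|L|,|R|) = min(5,4) = 4)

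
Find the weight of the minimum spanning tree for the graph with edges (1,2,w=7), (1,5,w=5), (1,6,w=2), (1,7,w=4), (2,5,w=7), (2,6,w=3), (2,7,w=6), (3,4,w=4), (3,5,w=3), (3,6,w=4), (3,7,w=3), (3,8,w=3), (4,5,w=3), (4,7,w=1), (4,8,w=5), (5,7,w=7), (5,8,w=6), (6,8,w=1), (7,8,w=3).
16 (MST edges: (1,6,w=2), (2,6,w=3), (3,5,w=3), (3,7,w=3), (3,8,w=3), (4,7,w=1), (6,8,w=1); sum of weights 2 + 3 + 3 + 3 + 3 + 1 + 1 = 16)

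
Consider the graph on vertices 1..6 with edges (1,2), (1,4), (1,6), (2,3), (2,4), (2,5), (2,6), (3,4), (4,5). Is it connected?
Yes (BFS from 1 visits [1, 2, 4, 6, 3, 5] — all 6 vertices reached)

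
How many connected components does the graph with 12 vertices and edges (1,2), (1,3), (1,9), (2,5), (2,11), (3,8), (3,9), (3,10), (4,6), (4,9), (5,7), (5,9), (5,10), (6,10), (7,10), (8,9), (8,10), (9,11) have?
2 (components: {1, 2, 3, 4, 5, 6, 7, 8, 9, 10, 11}, {12})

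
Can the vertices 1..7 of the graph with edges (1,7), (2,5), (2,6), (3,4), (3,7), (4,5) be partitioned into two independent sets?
Yes. Partition: {1, 3, 5, 6}, {2, 4, 7}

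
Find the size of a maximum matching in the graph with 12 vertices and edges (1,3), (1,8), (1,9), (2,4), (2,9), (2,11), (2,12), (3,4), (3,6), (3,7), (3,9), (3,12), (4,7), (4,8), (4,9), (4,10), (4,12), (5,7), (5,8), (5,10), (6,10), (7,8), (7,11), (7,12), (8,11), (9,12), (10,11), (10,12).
6 (matching: (1,9), (2,11), (3,7), (4,12), (5,8), (6,10); upper bound floor(n/2) = floor(12/2) = 6)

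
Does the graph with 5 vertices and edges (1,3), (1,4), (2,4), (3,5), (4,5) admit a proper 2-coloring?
Yes. Partition: {1, 2, 5}, {3, 4}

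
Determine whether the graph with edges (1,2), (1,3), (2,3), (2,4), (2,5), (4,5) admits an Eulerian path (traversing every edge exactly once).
Yes — and in fact it has an Eulerian circuit (the graph is connected and all 5 vertices have even degree)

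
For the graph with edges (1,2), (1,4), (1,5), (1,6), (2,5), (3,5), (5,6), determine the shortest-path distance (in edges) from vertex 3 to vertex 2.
2 (path: 3 -> 5 -> 2, 2 edges)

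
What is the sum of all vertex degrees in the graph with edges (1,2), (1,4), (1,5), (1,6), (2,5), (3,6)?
12 (handshake: sum of degrees = 2|E| = 2 x 6 = 12)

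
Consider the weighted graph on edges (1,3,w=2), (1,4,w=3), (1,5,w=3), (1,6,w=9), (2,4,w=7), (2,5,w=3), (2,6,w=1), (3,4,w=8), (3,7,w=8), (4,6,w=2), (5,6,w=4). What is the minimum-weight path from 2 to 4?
3 (path: 2 -> 6 -> 4; weights 1 + 2 = 3)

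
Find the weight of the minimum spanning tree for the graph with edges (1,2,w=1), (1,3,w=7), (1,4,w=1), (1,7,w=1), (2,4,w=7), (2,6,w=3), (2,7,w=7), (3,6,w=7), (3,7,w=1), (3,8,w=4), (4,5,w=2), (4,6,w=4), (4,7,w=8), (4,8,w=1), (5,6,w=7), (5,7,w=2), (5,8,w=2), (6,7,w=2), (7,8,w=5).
9 (MST edges: (1,2,w=1), (1,4,w=1), (1,7,w=1), (3,7,w=1), (4,5,w=2), (4,8,w=1), (6,7,w=2); sum of weights 1 + 1 + 1 + 1 + 2 + 1 + 2 = 9)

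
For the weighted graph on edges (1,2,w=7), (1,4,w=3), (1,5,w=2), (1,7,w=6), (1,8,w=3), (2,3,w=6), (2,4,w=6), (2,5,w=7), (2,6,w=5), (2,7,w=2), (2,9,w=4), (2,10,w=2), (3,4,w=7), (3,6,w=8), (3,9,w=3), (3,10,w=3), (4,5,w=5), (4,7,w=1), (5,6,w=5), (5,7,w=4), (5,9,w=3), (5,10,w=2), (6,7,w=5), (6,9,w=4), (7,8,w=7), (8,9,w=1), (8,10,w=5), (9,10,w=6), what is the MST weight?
20 (MST edges: (1,5,w=2), (1,8,w=3), (2,7,w=2), (2,10,w=2), (3,9,w=3), (4,7,w=1), (5,10,w=2), (6,9,w=4), (8,9,w=1); sum of weights 2 + 3 + 2 + 2 + 3 + 1 + 2 + 4 + 1 = 20)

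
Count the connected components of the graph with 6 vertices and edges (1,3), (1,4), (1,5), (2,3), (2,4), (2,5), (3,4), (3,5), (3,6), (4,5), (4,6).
1 (components: {1, 2, 3, 4, 5, 6})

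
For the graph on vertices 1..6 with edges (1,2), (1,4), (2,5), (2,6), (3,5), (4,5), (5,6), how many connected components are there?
1 (components: {1, 2, 3, 4, 5, 6})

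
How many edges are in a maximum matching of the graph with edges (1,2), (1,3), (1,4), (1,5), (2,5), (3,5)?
2 (matching: (1,4), (3,5); upper bound floor(n/2) = floor(5/2) = 2)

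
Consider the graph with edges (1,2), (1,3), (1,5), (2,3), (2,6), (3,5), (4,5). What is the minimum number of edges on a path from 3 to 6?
2 (path: 3 -> 2 -> 6, 2 edges)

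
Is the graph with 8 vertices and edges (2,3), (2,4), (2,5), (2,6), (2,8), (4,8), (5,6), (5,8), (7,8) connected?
No, it has 2 components: {1}, {2, 3, 4, 5, 6, 7, 8}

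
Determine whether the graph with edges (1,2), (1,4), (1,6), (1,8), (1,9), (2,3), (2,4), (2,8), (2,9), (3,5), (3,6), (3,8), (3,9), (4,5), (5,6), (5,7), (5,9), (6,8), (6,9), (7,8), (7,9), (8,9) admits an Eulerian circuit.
No (8 vertices have odd degree: {1, 2, 3, 4, 5, 6, 7, 9}; Eulerian circuit requires 0)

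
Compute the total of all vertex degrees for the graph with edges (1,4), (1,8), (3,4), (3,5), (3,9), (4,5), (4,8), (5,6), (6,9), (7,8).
20 (handshake: sum of degrees = 2|E| = 2 x 10 = 20)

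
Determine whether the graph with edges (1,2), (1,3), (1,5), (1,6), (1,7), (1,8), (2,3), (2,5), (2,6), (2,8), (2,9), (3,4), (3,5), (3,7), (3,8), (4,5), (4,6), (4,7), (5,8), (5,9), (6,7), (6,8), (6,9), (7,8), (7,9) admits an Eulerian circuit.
Yes (the graph is connected and all 9 vertices have even degree)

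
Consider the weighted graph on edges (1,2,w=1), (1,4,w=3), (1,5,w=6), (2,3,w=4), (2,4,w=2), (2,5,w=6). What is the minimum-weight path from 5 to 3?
10 (path: 5 -> 2 -> 3; weights 6 + 4 = 10)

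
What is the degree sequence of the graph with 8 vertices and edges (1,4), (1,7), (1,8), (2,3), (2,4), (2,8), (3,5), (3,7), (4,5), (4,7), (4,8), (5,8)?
[5, 4, 3, 3, 3, 3, 3, 0] (degrees: deg(1)=3, deg(2)=3, deg(3)=3, deg(4)=5, deg(5)=3, deg(6)=0, deg(7)=3, deg(8)=4)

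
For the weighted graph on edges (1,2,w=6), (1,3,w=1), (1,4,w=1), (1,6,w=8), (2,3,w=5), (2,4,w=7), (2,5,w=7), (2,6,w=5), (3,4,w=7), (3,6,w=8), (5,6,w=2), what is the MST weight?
14 (MST edges: (1,3,w=1), (1,4,w=1), (2,3,w=5), (2,6,w=5), (5,6,w=2); sum of weights 1 + 1 + 5 + 5 + 2 = 14)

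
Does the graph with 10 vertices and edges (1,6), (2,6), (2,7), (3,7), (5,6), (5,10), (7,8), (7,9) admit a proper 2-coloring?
Yes. Partition: {1, 2, 3, 4, 5, 8, 9}, {6, 7, 10}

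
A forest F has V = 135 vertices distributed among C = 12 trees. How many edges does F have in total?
123 (Each of the 12 component trees on V_i vertices has V_i - 1 edges; summing gives V - C = 135 - 12 = 123)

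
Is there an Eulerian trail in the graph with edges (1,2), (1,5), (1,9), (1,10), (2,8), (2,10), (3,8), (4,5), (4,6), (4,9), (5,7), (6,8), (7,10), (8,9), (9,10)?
No (4 vertices have odd degree: {2, 3, 4, 5}; Eulerian path requires 0 or 2)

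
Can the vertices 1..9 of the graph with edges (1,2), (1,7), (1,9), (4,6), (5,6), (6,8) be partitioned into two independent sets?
Yes. Partition: {1, 3, 4, 5, 8}, {2, 6, 7, 9}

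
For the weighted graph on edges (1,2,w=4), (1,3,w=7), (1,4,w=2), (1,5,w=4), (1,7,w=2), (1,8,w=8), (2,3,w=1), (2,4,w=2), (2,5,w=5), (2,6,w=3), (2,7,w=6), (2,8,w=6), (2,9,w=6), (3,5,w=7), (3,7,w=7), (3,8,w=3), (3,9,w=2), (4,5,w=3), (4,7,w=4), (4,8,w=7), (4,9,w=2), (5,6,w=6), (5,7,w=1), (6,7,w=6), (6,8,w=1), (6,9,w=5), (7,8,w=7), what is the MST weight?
14 (MST edges: (1,4,w=2), (1,7,w=2), (2,3,w=1), (2,4,w=2), (2,6,w=3), (3,9,w=2), (5,7,w=1), (6,8,w=1); sum of weights 2 + 2 + 1 + 2 + 3 + 2 + 1 + 1 = 14)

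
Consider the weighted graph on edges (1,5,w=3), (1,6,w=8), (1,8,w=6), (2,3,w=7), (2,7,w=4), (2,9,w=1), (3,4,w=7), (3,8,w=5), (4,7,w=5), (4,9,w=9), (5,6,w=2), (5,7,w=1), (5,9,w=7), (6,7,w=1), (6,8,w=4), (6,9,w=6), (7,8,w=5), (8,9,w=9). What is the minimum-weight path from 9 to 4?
9 (path: 9 -> 4; weights 9 = 9)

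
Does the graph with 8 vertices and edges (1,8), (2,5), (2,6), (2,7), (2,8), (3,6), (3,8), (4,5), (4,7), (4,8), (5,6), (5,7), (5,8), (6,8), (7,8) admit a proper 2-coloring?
No (odd cycle of length 3: 6 -> 8 -> 2 -> 6)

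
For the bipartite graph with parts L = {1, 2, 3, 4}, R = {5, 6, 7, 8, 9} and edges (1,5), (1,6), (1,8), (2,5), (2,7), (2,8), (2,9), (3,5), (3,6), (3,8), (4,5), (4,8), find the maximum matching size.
4 (matching: (1,8), (2,9), (3,6), (4,5); upper bound min(|L|,|R|) = min(4,5) = 4)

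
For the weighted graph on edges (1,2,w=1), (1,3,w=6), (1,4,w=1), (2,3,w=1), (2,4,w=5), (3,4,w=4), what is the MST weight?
3 (MST edges: (1,2,w=1), (1,4,w=1), (2,3,w=1); sum of weights 1 + 1 + 1 = 3)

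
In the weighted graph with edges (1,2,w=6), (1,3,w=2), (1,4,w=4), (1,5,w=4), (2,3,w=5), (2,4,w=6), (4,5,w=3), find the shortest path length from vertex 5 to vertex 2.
9 (path: 5 -> 4 -> 2; weights 3 + 6 = 9)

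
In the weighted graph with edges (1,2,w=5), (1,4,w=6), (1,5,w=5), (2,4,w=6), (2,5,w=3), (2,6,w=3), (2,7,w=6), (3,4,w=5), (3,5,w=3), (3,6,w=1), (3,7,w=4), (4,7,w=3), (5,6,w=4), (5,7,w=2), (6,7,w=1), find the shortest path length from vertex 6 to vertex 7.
1 (path: 6 -> 7; weights 1 = 1)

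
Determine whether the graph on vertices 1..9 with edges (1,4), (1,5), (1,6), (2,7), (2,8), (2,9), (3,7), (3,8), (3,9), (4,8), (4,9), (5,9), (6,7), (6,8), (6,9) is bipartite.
Yes. Partition: {1, 7, 8, 9}, {2, 3, 4, 5, 6}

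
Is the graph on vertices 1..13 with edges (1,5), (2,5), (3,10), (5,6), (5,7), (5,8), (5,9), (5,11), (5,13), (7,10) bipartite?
Yes. Partition: {1, 2, 3, 4, 6, 7, 8, 9, 11, 12, 13}, {5, 10}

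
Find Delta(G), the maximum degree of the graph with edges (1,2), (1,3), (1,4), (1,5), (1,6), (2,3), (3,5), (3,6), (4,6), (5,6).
5 (attained at vertex 1)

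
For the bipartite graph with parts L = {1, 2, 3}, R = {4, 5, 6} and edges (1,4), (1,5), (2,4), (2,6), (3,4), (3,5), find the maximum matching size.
3 (matching: (1,5), (2,6), (3,4); upper bound min(|L|,|R|) = min(3,3) = 3)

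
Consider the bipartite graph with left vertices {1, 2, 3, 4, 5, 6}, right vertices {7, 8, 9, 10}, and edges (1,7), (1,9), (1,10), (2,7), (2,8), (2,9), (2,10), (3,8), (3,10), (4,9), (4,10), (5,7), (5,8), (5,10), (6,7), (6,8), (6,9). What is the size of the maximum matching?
4 (matching: (1,10), (2,9), (3,8), (5,7); upper bound min(|L|,|R|) = min(6,4) = 4)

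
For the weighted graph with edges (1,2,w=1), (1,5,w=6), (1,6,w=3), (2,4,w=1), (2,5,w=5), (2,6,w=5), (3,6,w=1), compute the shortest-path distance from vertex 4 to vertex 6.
5 (path: 4 -> 2 -> 1 -> 6; weights 1 + 1 + 3 = 5)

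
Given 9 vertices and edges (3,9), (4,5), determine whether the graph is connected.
No, it has 7 components: {1}, {2}, {3, 9}, {4, 5}, {6}, {7}, {8}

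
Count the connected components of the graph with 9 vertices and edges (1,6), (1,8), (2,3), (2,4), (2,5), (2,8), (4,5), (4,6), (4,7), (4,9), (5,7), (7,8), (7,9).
1 (components: {1, 2, 3, 4, 5, 6, 7, 8, 9})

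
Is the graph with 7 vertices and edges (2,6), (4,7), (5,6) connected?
No, it has 4 components: {1}, {2, 5, 6}, {3}, {4, 7}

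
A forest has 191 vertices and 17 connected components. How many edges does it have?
174 (Each of the 17 component trees on V_i vertices has V_i - 1 edges; summing gives V - C = 191 - 17 = 174)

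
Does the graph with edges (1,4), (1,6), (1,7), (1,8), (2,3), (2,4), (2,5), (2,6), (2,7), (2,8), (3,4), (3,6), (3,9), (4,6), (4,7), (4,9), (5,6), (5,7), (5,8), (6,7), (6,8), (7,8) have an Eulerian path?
Yes (the graph is connected and exactly 2 vertices have odd degree: {6, 8}; any Eulerian path must start and end at those)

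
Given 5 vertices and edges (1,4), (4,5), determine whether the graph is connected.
No, it has 3 components: {1, 4, 5}, {2}, {3}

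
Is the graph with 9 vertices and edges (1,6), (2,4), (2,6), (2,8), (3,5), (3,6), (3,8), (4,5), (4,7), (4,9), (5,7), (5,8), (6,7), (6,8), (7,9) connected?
Yes (BFS from 1 visits [1, 6, 2, 3, 7, 8, 4, 5, 9] — all 9 vertices reached)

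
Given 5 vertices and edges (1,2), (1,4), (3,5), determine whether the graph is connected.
No, it has 2 components: {1, 2, 4}, {3, 5}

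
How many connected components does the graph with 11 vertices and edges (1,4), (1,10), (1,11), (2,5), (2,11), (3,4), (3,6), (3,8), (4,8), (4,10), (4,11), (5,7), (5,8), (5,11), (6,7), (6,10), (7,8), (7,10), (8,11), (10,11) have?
2 (components: {1, 2, 3, 4, 5, 6, 7, 8, 10, 11}, {9})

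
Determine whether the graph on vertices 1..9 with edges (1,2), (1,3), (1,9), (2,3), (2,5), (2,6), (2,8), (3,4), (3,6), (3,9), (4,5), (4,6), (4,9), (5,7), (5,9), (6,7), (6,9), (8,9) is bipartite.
No (odd cycle of length 3: 9 -> 1 -> 3 -> 9)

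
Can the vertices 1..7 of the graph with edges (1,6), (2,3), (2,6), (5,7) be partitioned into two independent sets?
Yes. Partition: {1, 2, 4, 5}, {3, 6, 7}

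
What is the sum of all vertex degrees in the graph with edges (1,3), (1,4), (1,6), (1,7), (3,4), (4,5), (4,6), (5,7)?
16 (handshake: sum of degrees = 2|E| = 2 x 8 = 16)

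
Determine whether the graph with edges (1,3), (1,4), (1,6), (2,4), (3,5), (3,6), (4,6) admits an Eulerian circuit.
No (6 vertices have odd degree: {1, 2, 3, 4, 5, 6}; Eulerian circuit requires 0)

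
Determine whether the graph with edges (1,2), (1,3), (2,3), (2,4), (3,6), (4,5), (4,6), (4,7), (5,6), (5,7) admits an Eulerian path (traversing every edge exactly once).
No (4 vertices have odd degree: {2, 3, 5, 6}; Eulerian path requires 0 or 2)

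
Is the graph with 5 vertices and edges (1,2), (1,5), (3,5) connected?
No, it has 2 components: {1, 2, 3, 5}, {4}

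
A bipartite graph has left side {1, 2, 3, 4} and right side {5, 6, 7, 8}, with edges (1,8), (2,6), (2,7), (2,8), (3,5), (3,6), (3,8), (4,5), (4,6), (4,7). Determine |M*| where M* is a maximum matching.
4 (matching: (1,8), (2,7), (3,6), (4,5); upper bound min(|L|,|R|) = min(4,4) = 4)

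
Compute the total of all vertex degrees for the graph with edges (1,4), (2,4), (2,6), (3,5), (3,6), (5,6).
12 (handshake: sum of degrees = 2|E| = 2 x 6 = 12)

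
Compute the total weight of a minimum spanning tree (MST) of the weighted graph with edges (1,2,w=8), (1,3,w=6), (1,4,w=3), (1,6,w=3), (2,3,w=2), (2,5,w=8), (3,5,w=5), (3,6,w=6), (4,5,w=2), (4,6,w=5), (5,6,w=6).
15 (MST edges: (1,4,w=3), (1,6,w=3), (2,3,w=2), (3,5,w=5), (4,5,w=2); sum of weights 3 + 3 + 2 + 5 + 2 = 15)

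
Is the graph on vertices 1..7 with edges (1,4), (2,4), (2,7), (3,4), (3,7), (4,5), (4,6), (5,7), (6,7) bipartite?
Yes. Partition: {1, 2, 3, 5, 6}, {4, 7}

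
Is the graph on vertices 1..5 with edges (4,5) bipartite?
Yes. Partition: {1, 2, 3, 4}, {5}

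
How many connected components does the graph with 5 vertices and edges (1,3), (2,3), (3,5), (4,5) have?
1 (components: {1, 2, 3, 4, 5})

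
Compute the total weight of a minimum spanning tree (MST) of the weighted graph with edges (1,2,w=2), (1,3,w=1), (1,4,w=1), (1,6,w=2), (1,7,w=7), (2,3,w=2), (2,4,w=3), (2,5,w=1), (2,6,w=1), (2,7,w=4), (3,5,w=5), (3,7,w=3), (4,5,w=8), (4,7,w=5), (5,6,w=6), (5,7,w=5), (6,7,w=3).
9 (MST edges: (1,2,w=2), (1,3,w=1), (1,4,w=1), (2,5,w=1), (2,6,w=1), (3,7,w=3); sum of weights 2 + 1 + 1 + 1 + 1 + 3 = 9)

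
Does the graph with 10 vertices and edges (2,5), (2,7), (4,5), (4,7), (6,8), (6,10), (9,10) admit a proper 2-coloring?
Yes. Partition: {1, 2, 3, 4, 6, 9}, {5, 7, 8, 10}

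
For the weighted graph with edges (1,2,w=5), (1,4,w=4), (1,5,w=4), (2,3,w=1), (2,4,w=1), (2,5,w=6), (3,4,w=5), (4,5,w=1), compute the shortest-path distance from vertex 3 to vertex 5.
3 (path: 3 -> 2 -> 4 -> 5; weights 1 + 1 + 1 = 3)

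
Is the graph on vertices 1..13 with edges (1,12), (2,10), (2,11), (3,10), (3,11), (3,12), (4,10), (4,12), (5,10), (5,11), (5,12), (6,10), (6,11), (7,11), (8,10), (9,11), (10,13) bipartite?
Yes. Partition: {1, 2, 3, 4, 5, 6, 7, 8, 9, 13}, {10, 11, 12}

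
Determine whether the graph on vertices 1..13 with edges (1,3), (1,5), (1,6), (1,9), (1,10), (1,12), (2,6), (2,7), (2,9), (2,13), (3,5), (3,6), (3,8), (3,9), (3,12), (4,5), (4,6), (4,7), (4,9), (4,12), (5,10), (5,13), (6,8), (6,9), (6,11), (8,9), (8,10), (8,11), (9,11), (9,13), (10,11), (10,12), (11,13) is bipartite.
No (odd cycle of length 3: 10 -> 1 -> 12 -> 10)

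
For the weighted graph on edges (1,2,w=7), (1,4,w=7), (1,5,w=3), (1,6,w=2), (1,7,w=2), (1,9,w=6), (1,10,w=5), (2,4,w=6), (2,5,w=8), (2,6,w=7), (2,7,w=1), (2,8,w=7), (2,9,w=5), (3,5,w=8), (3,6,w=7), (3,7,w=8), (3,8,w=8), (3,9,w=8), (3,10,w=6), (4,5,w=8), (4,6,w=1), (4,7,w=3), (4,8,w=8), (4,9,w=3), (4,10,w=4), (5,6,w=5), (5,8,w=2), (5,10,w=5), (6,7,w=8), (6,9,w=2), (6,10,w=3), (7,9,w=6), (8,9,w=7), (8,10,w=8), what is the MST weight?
22 (MST edges: (1,5,w=3), (1,6,w=2), (1,7,w=2), (2,7,w=1), (3,10,w=6), (4,6,w=1), (5,8,w=2), (6,9,w=2), (6,10,w=3); sum of weights 3 + 2 + 2 + 1 + 6 + 1 + 2 + 2 + 3 = 22)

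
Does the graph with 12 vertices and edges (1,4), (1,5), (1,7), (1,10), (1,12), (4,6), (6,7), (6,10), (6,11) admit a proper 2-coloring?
Yes. Partition: {1, 2, 3, 6, 8, 9}, {4, 5, 7, 10, 11, 12}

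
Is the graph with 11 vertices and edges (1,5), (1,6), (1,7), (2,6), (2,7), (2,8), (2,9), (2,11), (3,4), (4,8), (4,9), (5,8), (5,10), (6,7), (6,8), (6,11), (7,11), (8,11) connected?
Yes (BFS from 1 visits [1, 5, 6, 7, 8, 10, 2, 11, 4, 9, 3] — all 11 vertices reached)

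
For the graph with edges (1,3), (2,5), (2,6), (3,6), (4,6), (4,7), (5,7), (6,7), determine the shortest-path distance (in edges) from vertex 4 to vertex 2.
2 (path: 4 -> 6 -> 2, 2 edges)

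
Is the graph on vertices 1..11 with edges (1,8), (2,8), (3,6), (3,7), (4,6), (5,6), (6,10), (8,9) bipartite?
Yes. Partition: {1, 2, 3, 4, 5, 9, 10, 11}, {6, 7, 8}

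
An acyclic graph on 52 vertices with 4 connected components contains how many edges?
48 (Each of the 4 component trees on V_i vertices has V_i - 1 edges; summing gives V - C = 52 - 4 = 48)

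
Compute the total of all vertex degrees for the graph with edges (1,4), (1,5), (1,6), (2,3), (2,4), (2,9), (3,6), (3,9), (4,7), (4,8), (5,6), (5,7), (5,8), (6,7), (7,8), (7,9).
32 (handshake: sum of degrees = 2|E| = 2 x 16 = 32)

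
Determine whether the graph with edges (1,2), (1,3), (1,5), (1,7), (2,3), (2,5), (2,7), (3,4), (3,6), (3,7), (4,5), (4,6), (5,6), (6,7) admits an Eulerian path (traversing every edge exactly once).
Yes (the graph is connected and exactly 2 vertices have odd degree: {3, 4}; any Eulerian path must start and end at those)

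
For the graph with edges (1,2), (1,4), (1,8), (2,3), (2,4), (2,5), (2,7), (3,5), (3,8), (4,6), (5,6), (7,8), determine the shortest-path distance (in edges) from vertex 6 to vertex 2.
2 (path: 6 -> 4 -> 2, 2 edges)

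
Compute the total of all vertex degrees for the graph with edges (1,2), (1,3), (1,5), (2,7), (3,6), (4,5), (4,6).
14 (handshake: sum of degrees = 2|E| = 2 x 7 = 14)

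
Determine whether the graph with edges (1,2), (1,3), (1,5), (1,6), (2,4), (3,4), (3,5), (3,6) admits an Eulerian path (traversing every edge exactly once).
Yes — and in fact it has an Eulerian circuit (the graph is connected and all 6 vertices have even degree)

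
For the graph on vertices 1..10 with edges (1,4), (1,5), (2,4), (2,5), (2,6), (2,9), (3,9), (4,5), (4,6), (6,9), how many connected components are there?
4 (components: {1, 2, 3, 4, 5, 6, 9}, {7}, {8}, {10})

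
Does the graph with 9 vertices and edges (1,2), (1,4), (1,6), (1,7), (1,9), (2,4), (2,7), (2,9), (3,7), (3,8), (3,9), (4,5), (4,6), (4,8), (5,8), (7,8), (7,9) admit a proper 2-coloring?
No (odd cycle of length 3: 7 -> 1 -> 2 -> 7)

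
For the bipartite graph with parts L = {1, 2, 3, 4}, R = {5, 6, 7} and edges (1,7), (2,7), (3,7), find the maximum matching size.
1 (matching: (1,7); upper bound min(|L|,|R|) = min(4,3) = 3)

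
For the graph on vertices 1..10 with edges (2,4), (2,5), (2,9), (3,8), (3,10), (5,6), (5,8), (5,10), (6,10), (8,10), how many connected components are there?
3 (components: {1}, {2, 3, 4, 5, 6, 8, 9, 10}, {7})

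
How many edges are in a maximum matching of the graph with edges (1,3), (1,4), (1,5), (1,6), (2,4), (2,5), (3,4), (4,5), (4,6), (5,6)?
3 (matching: (1,6), (2,5), (3,4); upper bound floor(n/2) = floor(6/2) = 3)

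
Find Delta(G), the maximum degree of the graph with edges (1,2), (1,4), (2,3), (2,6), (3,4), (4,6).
3 (attained at vertices 2, 4)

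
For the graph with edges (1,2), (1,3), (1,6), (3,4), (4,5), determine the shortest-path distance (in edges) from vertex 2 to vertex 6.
2 (path: 2 -> 1 -> 6, 2 edges)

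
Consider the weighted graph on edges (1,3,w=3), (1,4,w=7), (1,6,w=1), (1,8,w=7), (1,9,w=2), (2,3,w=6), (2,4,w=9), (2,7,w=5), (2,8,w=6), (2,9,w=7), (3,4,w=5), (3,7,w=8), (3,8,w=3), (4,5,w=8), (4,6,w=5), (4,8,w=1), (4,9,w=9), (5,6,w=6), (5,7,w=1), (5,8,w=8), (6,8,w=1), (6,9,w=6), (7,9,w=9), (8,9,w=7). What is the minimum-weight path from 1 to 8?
2 (path: 1 -> 6 -> 8; weights 1 + 1 = 2)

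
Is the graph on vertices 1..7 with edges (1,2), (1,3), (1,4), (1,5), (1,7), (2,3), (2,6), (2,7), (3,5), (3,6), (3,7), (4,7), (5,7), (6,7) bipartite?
No (odd cycle of length 3: 4 -> 1 -> 7 -> 4)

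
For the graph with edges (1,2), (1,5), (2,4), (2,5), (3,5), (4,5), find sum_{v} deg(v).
12 (handshake: sum of degrees = 2|E| = 2 x 6 = 12)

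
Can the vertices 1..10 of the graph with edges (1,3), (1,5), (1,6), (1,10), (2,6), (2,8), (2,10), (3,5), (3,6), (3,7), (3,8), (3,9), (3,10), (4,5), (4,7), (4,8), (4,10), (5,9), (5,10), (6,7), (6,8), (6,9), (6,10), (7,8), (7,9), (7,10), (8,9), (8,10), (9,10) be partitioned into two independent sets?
No (odd cycle of length 3: 5 -> 1 -> 10 -> 5)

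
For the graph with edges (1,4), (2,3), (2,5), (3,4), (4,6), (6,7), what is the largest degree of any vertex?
3 (attained at vertex 4)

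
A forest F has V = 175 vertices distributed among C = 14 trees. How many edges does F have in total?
161 (Each of the 14 component trees on V_i vertices has V_i - 1 edges; summing gives V - C = 175 - 14 = 161)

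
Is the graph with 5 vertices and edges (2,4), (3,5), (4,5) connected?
No, it has 2 components: {1}, {2, 3, 4, 5}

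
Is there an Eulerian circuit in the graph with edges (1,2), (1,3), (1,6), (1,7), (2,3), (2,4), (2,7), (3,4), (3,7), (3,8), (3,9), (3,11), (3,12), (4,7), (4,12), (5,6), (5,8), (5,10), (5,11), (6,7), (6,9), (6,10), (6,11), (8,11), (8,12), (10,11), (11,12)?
No (2 vertices have odd degree: {7, 10}; Eulerian circuit requires 0)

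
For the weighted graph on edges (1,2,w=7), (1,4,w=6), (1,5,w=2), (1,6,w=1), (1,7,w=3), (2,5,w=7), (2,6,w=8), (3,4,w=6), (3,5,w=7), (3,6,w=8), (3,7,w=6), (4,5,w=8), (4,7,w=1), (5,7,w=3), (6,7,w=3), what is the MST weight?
20 (MST edges: (1,2,w=7), (1,5,w=2), (1,6,w=1), (1,7,w=3), (3,4,w=6), (4,7,w=1); sum of weights 7 + 2 + 1 + 3 + 6 + 1 = 20)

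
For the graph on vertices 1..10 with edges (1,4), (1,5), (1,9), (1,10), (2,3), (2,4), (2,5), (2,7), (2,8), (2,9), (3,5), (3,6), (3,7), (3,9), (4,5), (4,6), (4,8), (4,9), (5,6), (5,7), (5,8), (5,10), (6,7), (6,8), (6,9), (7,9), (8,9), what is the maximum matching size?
5 (matching: (1,10), (2,8), (3,6), (4,9), (5,7); upper bound floor(n/2) = floor(10/2) = 5)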